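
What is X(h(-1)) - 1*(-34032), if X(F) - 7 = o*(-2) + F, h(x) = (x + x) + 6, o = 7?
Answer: 34029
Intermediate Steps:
h(x) = 6 + 2*x (h(x) = 2*x + 6 = 6 + 2*x)
X(F) = -7 + F (X(F) = 7 + (7*(-2) + F) = 7 + (-14 + F) = -7 + F)
X(h(-1)) - 1*(-34032) = (-7 + (6 + 2*(-1))) - 1*(-34032) = (-7 + (6 - 2)) + 34032 = (-7 + 4) + 34032 = -3 + 34032 = 34029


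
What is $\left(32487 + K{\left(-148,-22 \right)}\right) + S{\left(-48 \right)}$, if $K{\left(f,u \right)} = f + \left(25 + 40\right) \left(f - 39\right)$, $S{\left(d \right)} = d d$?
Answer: $22488$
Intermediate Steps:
$S{\left(d \right)} = d^{2}$
$K{\left(f,u \right)} = -2535 + 66 f$ ($K{\left(f,u \right)} = f + 65 \left(-39 + f\right) = f + \left(-2535 + 65 f\right) = -2535 + 66 f$)
$\left(32487 + K{\left(-148,-22 \right)}\right) + S{\left(-48 \right)} = \left(32487 + \left(-2535 + 66 \left(-148\right)\right)\right) + \left(-48\right)^{2} = \left(32487 - 12303\right) + 2304 = 20184 + 2304 = 22488$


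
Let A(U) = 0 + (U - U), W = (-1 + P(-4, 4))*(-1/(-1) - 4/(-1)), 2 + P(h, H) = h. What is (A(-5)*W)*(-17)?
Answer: 0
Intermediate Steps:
P(h, H) = -2 + h
W = -35 (W = (-1 + (-2 - 4))*(-1/(-1) - 4/(-1)) = (-1 - 6)*(-1*(-1) - 4*(-1)) = -7*(1 + 4) = -7*5 = -35)
A(U) = 0 (A(U) = 0 + 0 = 0)
(A(-5)*W)*(-17) = (0*(-35))*(-17) = 0*(-17) = 0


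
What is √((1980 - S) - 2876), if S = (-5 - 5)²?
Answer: 2*I*√249 ≈ 31.559*I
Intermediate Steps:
S = 100 (S = (-10)² = 100)
√((1980 - S) - 2876) = √((1980 - 1*100) - 2876) = √((1980 - 100) - 2876) = √(1880 - 2876) = √(-996) = 2*I*√249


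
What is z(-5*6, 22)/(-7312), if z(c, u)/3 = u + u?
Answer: -33/1828 ≈ -0.018053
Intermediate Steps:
z(c, u) = 6*u (z(c, u) = 3*(u + u) = 3*(2*u) = 6*u)
z(-5*6, 22)/(-7312) = (6*22)/(-7312) = 132*(-1/7312) = -33/1828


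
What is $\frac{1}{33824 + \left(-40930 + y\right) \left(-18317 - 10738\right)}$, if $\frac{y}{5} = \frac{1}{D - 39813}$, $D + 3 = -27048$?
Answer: $\frac{22288}{26506114908937} \approx 8.4086 \cdot 10^{-10}$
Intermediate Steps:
$D = -27051$ ($D = -3 - 27048 = -27051$)
$y = - \frac{5}{66864}$ ($y = \frac{5}{-27051 - 39813} = \frac{5}{-66864} = 5 \left(- \frac{1}{66864}\right) = - \frac{5}{66864} \approx -7.4779 \cdot 10^{-5}$)
$\frac{1}{33824 + \left(-40930 + y\right) \left(-18317 - 10738\right)} = \frac{1}{33824 + \left(-40930 - \frac{5}{66864}\right) \left(-18317 - 10738\right)} = \frac{1}{33824 - - \frac{26505361039625}{22288}} = \frac{1}{33824 + \frac{26505361039625}{22288}} = \frac{1}{\frac{26506114908937}{22288}} = \frac{22288}{26506114908937}$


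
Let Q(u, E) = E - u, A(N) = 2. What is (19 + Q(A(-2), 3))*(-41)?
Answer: -820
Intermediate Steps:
(19 + Q(A(-2), 3))*(-41) = (19 + (3 - 1*2))*(-41) = (19 + (3 - 2))*(-41) = (19 + 1)*(-41) = 20*(-41) = -820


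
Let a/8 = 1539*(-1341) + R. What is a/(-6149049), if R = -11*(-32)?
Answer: 16507576/6149049 ≈ 2.6846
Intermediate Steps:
R = 352
a = -16507576 (a = 8*(1539*(-1341) + 352) = 8*(-2063799 + 352) = 8*(-2063447) = -16507576)
a/(-6149049) = -16507576/(-6149049) = -16507576*(-1/6149049) = 16507576/6149049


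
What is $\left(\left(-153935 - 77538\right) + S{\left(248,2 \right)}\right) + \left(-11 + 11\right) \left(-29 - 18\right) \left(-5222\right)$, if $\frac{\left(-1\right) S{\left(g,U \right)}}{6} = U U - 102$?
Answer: $-230885$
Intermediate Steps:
$S{\left(g,U \right)} = 612 - 6 U^{2}$ ($S{\left(g,U \right)} = - 6 \left(U U - 102\right) = - 6 \left(U^{2} - 102\right) = - 6 \left(-102 + U^{2}\right) = 612 - 6 U^{2}$)
$\left(\left(-153935 - 77538\right) + S{\left(248,2 \right)}\right) + \left(-11 + 11\right) \left(-29 - 18\right) \left(-5222\right) = \left(\left(-153935 - 77538\right) + \left(612 - 6 \cdot 2^{2}\right)\right) + \left(-11 + 11\right) \left(-29 - 18\right) \left(-5222\right) = \left(-231473 + \left(612 - 24\right)\right) + 0 \left(-47\right) \left(-5222\right) = \left(-231473 + \left(612 - 24\right)\right) + 0 \left(-5222\right) = \left(-231473 + 588\right) + 0 = -230885 + 0 = -230885$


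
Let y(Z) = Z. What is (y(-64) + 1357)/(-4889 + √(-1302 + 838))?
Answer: -2107159/7967595 - 1724*I*√29/7967595 ≈ -0.26447 - 0.0011652*I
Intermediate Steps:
(y(-64) + 1357)/(-4889 + √(-1302 + 838)) = (-64 + 1357)/(-4889 + √(-1302 + 838)) = 1293/(-4889 + √(-464)) = 1293/(-4889 + 4*I*√29)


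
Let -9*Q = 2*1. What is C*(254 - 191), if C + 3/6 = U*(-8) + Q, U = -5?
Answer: 4949/2 ≈ 2474.5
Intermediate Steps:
Q = -2/9 ≈ -0.22222
C = 707/18 (C = -½ + (-5*(-8) - 2/9) = -½ + (40 - 2/9) = -½ + 358/9 = 707/18 ≈ 39.278)
C*(254 - 191) = 707*(254 - 191)/18 = (707/18)*63 = 4949/2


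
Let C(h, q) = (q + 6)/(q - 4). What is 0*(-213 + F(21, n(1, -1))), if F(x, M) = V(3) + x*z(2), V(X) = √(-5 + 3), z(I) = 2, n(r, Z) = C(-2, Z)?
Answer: 0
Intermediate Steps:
C(h, q) = (6 + q)/(-4 + q)
n(r, Z) = (6 + Z)/(-4 + Z)
V(X) = I*√2 (V(X) = √(-2) = I*√2)
F(x, M) = 2*x + I*√2 (F(x, M) = I*√2 + x*2 = I*√2 + 2*x = 2*x + I*√2)
0*(-213 + F(21, n(1, -1))) = 0*(-213 + (2*21 + I*√2)) = 0*(-213 + (42 + I*√2)) = 0*(-171 + I*√2) = 0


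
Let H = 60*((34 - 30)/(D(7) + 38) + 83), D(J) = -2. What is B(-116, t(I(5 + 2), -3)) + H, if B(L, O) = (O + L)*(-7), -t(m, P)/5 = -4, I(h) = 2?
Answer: 16976/3 ≈ 5658.7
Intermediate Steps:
t(m, P) = 20 (t(m, P) = -5*(-4) = 20)
B(L, O) = -7*L - 7*O (B(L, O) = (L + O)*(-7) = -7*L - 7*O)
H = 14960/3 (H = 60*((34 - 30)/(-2 + 38) + 83) = 60*(4/36 + 83) = 60*(4*(1/36) + 83) = 60*(⅑ + 83) = 60*(748/9) = 14960/3 ≈ 4986.7)
B(-116, t(I(5 + 2), -3)) + H = (-7*(-116) - 7*20) + 14960/3 = (812 - 140) + 14960/3 = 672 + 14960/3 = 16976/3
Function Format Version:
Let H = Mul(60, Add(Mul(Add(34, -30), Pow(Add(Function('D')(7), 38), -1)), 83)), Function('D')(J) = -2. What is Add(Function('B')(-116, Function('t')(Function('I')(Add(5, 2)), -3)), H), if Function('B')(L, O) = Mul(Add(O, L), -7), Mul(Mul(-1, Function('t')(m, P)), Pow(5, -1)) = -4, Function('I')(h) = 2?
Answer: Rational(16976, 3) ≈ 5658.7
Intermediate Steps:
Function('t')(m, P) = 20 (Function('t')(m, P) = Mul(-5, -4) = 20)
Function('B')(L, O) = Add(Mul(-7, L), Mul(-7, O)) (Function('B')(L, O) = Mul(Add(L, O), -7) = Add(Mul(-7, L), Mul(-7, O)))
H = Rational(14960, 3) (H = Mul(60, Add(Mul(Add(34, -30), Pow(Add(-2, 38), -1)), 83)) = Mul(60, Add(Mul(4, Pow(36, -1)), 83)) = Mul(60, Add(Mul(4, Rational(1, 36)), 83)) = Mul(60, Add(Rational(1, 9), 83)) = Mul(60, Rational(748, 9)) = Rational(14960, 3) ≈ 4986.7)
Add(Function('B')(-116, Function('t')(Function('I')(Add(5, 2)), -3)), H) = Add(Add(Mul(-7, -116), Mul(-7, 20)), Rational(14960, 3)) = Add(Add(812, -140), Rational(14960, 3)) = Add(672, Rational(14960, 3)) = Rational(16976, 3)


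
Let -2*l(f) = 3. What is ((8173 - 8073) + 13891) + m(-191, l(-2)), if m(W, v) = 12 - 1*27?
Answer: 13976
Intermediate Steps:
l(f) = -3/2 (l(f) = -1/2*3 = -3/2)
m(W, v) = -15 (m(W, v) = 12 - 27 = -15)
((8173 - 8073) + 13891) + m(-191, l(-2)) = ((8173 - 8073) + 13891) - 15 = (100 + 13891) - 15 = 13991 - 15 = 13976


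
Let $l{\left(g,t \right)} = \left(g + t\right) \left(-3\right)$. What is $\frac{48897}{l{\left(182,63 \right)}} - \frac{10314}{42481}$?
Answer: $- \frac{694924749}{10407845} \approx -66.769$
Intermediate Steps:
$l{\left(g,t \right)} = - 3 g - 3 t$
$\frac{48897}{l{\left(182,63 \right)}} - \frac{10314}{42481} = \frac{48897}{\left(-3\right) 182 - 189} - \frac{10314}{42481} = \frac{48897}{-546 - 189} - \frac{10314}{42481} = \frac{48897}{-735} - \frac{10314}{42481} = 48897 \left(- \frac{1}{735}\right) - \frac{10314}{42481} = - \frac{16299}{245} - \frac{10314}{42481} = - \frac{694924749}{10407845}$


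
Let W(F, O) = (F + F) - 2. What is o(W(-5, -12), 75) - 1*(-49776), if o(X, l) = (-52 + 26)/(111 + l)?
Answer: 4629155/93 ≈ 49776.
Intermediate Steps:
W(F, O) = -2 + 2*F (W(F, O) = 2*F - 2 = -2 + 2*F)
o(X, l) = -26/(111 + l)
o(W(-5, -12), 75) - 1*(-49776) = -26/(111 + 75) - 1*(-49776) = -26/186 + 49776 = -26*1/186 + 49776 = -13/93 + 49776 = 4629155/93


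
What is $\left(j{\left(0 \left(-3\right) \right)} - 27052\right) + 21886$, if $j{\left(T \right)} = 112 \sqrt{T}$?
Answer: $-5166$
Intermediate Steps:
$\left(j{\left(0 \left(-3\right) \right)} - 27052\right) + 21886 = \left(112 \sqrt{0 \left(-3\right)} - 27052\right) + 21886 = \left(112 \sqrt{0} - 27052\right) + 21886 = \left(112 \cdot 0 - 27052\right) + 21886 = \left(0 - 27052\right) + 21886 = -27052 + 21886 = -5166$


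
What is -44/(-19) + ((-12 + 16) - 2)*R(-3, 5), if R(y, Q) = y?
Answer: -70/19 ≈ -3.6842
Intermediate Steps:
-44/(-19) + ((-12 + 16) - 2)*R(-3, 5) = -44/(-19) + ((-12 + 16) - 2)*(-3) = -44*(-1/19) + (4 - 2)*(-3) = 44/19 + 2*(-3) = 44/19 - 6 = -70/19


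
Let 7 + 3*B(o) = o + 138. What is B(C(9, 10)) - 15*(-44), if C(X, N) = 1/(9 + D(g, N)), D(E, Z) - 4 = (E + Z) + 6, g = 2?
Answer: 21814/31 ≈ 703.68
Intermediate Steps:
D(E, Z) = 10 + E + Z (D(E, Z) = 4 + ((E + Z) + 6) = 4 + (6 + E + Z) = 10 + E + Z)
C(X, N) = 1/(21 + N) (C(X, N) = 1/(9 + (10 + 2 + N)) = 1/(9 + (12 + N)) = 1/(21 + N))
B(o) = 131/3 + o/3 (B(o) = -7/3 + (o + 138)/3 = -7/3 + (138 + o)/3 = -7/3 + (46 + o/3) = 131/3 + o/3)
B(C(9, 10)) - 15*(-44) = (131/3 + 1/(3*(21 + 10))) - 15*(-44) = (131/3 + (1/3)/31) - 1*(-660) = (131/3 + (1/3)*(1/31)) + 660 = (131/3 + 1/93) + 660 = 1354/31 + 660 = 21814/31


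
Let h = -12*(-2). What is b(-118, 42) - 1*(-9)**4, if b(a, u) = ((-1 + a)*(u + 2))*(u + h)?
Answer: -352137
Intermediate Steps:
h = 24 (h = -4*(-6) = 24)
b(a, u) = (-1 + a)*(2 + u)*(24 + u) (b(a, u) = ((-1 + a)*(u + 2))*(u + 24) = ((-1 + a)*(2 + u))*(24 + u) = (-1 + a)*(2 + u)*(24 + u))
b(-118, 42) - 1*(-9)**4 = (-48 - 1*42**2 - 26*42 + 48*(-118) - 118*42**2 + 26*(-118)*42) - 1*(-9)**4 = (-48 - 1*1764 - 1092 - 5664 - 118*1764 - 128856) - 1*6561 = (-48 - 1764 - 1092 - 5664 - 208152 - 128856) - 6561 = -345576 - 6561 = -352137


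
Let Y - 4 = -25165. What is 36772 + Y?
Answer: 11611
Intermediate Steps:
Y = -25161 (Y = 4 - 25165 = -25161)
36772 + Y = 36772 - 25161 = 11611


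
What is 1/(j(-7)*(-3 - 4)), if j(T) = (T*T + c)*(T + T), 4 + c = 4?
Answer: 1/4802 ≈ 0.00020825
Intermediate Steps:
c = 0 (c = -4 + 4 = 0)
j(T) = 2*T**3 (j(T) = (T*T + 0)*(T + T) = (T**2 + 0)*(2*T) = T**2*(2*T) = 2*T**3)
1/(j(-7)*(-3 - 4)) = 1/((2*(-7)**3)*(-3 - 4)) = 1/((2*(-343))*(-7)) = 1/(-686*(-7)) = 1/4802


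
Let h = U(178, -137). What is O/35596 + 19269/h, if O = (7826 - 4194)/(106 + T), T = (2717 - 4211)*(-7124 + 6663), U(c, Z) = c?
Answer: 7382420171729/68196107155 ≈ 108.25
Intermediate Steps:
h = 178
T = 688734 (T = -1494*(-461) = 688734)
O = 454/86105 (O = (7826 - 4194)/(106 + 688734) = 3632/688840 = 3632*(1/688840) = 454/86105 ≈ 0.0052726)
O/35596 + 19269/h = (454/86105)/35596 + 19269/178 = (454/86105)*(1/35596) + 19269*(1/178) = 227/1532496790 + 19269/178 = 7382420171729/68196107155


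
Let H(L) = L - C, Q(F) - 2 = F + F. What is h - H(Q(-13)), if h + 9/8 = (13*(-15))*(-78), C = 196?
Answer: 123431/8 ≈ 15429.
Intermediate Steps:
Q(F) = 2 + 2*F (Q(F) = 2 + (F + F) = 2 + 2*F)
H(L) = -196 + L (H(L) = L - 1*196 = L - 196 = -196 + L)
h = 121671/8 (h = -9/8 + (13*(-15))*(-78) = -9/8 - 195*(-78) = -9/8 + 15210 = 121671/8 ≈ 15209.)
h - H(Q(-13)) = 121671/8 - (-196 + (2 + 2*(-13))) = 121671/8 - (-196 + (2 - 26)) = 121671/8 - (-196 - 24) = 121671/8 - 1*(-220) = 121671/8 + 220 = 123431/8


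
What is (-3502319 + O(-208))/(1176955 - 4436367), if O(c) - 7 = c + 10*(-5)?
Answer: 1751285/1629706 ≈ 1.0746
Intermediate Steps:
O(c) = -43 + c (O(c) = 7 + (c + 10*(-5)) = 7 + (c - 50) = 7 + (-50 + c) = -43 + c)
(-3502319 + O(-208))/(1176955 - 4436367) = (-3502319 + (-43 - 208))/(1176955 - 4436367) = (-3502319 - 251)/(-3259412) = -3502570*(-1/3259412) = 1751285/1629706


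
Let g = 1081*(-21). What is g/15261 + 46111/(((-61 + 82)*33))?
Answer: 229322726/3525291 ≈ 65.051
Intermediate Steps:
g = -22701
g/15261 + 46111/(((-61 + 82)*33)) = -22701/15261 + 46111/(((-61 + 82)*33)) = -22701*1/15261 + 46111/((21*33)) = -7567/5087 + 46111/693 = 229322726/3525291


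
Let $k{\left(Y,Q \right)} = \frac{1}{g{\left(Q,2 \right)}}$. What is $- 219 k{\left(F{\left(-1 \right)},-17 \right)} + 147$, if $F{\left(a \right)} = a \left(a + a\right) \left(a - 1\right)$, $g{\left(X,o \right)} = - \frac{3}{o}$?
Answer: $293$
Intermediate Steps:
$F{\left(a \right)} = 2 a^{2} \left(-1 + a\right)$ ($F{\left(a \right)} = a 2 a \left(-1 + a\right) = 2 a^{2} \left(-1 + a\right)$)
$k{\left(Y,Q \right)} = - \frac{2}{3}$ ($k{\left(Y,Q \right)} = \frac{1}{\left(-3\right) \frac{1}{2}} = \frac{1}{- \frac{3}{2}} = - \frac{2}{3}$)
$- 219 k{\left(F{\left(-1 \right)},-17 \right)} + 147 = \left(-219\right) \left(- \frac{2}{3}\right) + 147 = 146 + 147 = 293$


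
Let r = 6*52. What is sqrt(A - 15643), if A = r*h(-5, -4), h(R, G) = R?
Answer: I*sqrt(17203) ≈ 131.16*I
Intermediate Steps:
r = 312
A = -1560 (A = 312*(-5) = -1560)
sqrt(A - 15643) = sqrt(-1560 - 15643) = sqrt(-17203) = I*sqrt(17203)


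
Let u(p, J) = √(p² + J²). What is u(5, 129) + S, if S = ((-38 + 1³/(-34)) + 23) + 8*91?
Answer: 24241/34 + √16666 ≈ 842.07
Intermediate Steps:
u(p, J) = √(J² + p²)
S = 24241/34 (S = ((-38 + 1*(-1/34)) + 23) + 728 = ((-38 - 1/34) + 23) + 728 = (-1293/34 + 23) + 728 = -511/34 + 728 = 24241/34 ≈ 712.97)
u(5, 129) + S = √(129² + 5²) + 24241/34 = √(16641 + 25) + 24241/34 = √16666 + 24241/34 = 24241/34 + √16666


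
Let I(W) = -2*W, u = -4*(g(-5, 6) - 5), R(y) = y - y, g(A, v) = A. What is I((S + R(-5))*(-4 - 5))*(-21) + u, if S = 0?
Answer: 40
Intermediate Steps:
R(y) = 0
u = 40 (u = -4*(-5 - 5) = -4*(-10) = 40)
I((S + R(-5))*(-4 - 5))*(-21) + u = -2*(0 + 0)*(-4 - 5)*(-21) + 40 = -0*(-9)*(-21) + 40 = -2*0*(-21) + 40 = 0*(-21) + 40 = 0 + 40 = 40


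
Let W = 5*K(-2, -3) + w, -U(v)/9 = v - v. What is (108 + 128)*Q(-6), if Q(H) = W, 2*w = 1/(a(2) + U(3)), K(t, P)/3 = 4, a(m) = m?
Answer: 14219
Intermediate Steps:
K(t, P) = 12 (K(t, P) = 3*4 = 12)
U(v) = 0 (U(v) = -9*(v - v) = -9*0 = 0)
w = ¼ (w = 1/(2*(2 + 0)) = (½)/2 = (½)*(½) = ¼ ≈ 0.25000)
W = 241/4 (W = 5*12 + ¼ = 60 + ¼ = 241/4 ≈ 60.250)
Q(H) = 241/4
(108 + 128)*Q(-6) = (108 + 128)*(241/4) = 236*(241/4) = 14219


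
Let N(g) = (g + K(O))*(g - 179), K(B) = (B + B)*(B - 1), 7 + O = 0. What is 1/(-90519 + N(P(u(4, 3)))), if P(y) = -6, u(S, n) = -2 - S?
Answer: -1/110129 ≈ -9.0803e-6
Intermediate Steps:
O = -7 (O = -7 + 0 = -7)
K(B) = 2*B*(-1 + B) (K(B) = (2*B)*(-1 + B) = 2*B*(-1 + B))
N(g) = (-179 + g)*(112 + g) (N(g) = (g + 2*(-7)*(-1 - 7))*(g - 179) = (g + 2*(-7)*(-8))*(-179 + g) = (g + 112)*(-179 + g) = (112 + g)*(-179 + g) = (-179 + g)*(112 + g))
1/(-90519 + N(P(u(4, 3)))) = 1/(-90519 + (-20048 + (-6)² - 67*(-6))) = 1/(-90519 + (-20048 + 36 + 402)) = 1/(-90519 - 19610) = 1/(-110129) = -1/110129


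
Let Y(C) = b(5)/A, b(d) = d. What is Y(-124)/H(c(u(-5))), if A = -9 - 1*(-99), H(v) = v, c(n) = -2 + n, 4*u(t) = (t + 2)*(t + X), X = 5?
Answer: -1/36 ≈ -0.027778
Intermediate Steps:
u(t) = (2 + t)*(5 + t)/4 (u(t) = ((t + 2)*(t + 5))/4 = ((2 + t)*(5 + t))/4 = (2 + t)*(5 + t)/4)
A = 90 (A = -9 + 99 = 90)
Y(C) = 1/18 (Y(C) = 5/90 = 5*(1/90) = 1/18)
Y(-124)/H(c(u(-5))) = 1/(18*(-2 + (5/2 + (¼)*(-5)² + (7/4)*(-5)))) = 1/(18*(-2 + (5/2 + (¼)*25 - 35/4))) = 1/(18*(-2 + (5/2 + 25/4 - 35/4))) = 1/(18*(-2 + 0)) = (1/18)/(-2) = (1/18)*(-½) = -1/36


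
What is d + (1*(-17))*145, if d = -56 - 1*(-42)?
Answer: -2479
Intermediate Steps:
d = -14 (d = -56 + 42 = -14)
d + (1*(-17))*145 = -14 + (1*(-17))*145 = -14 - 17*145 = -14 - 2465 = -2479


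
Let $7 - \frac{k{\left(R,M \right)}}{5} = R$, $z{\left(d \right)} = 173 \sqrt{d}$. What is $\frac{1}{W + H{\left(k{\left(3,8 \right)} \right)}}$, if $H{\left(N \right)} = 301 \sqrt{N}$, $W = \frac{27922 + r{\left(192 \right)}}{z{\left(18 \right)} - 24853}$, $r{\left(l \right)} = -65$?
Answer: $\frac{-24853 + 519 \sqrt{2}}{27857 - 14961506 \sqrt{5} + 312438 \sqrt{10}} \approx 0.00074352$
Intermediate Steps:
$k{\left(R,M \right)} = 35 - 5 R$
$W = \frac{27857}{-24853 + 519 \sqrt{2}}$ ($W = \frac{27922 - 65}{173 \sqrt{18} - 24853} = \frac{27857}{173 \cdot 3 \sqrt{2} - 24853} = \frac{27857}{519 \sqrt{2} - 24853} = \frac{27857}{-24853 + 519 \sqrt{2}} \approx -1.155$)
$\frac{1}{W + H{\left(k{\left(3,8 \right)} \right)}} = \frac{1}{\left(- \frac{692330021}{617132887} - \frac{14457783 \sqrt{2}}{617132887}\right) + 301 \sqrt{35 - 15}} = \frac{1}{\left(- \frac{692330021}{617132887} - \frac{14457783 \sqrt{2}}{617132887}\right) + 301 \sqrt{20}} = \frac{1}{\left(- \frac{692330021}{617132887} - \frac{14457783 \sqrt{2}}{617132887}\right) + 301 \cdot 2 \sqrt{5}} = \frac{1}{\left(- \frac{692330021}{617132887} - \frac{14457783 \sqrt{2}}{617132887}\right) + 602 \sqrt{5}} = \frac{1}{- \frac{692330021}{617132887} + 602 \sqrt{5} - \frac{14457783 \sqrt{2}}{617132887}}$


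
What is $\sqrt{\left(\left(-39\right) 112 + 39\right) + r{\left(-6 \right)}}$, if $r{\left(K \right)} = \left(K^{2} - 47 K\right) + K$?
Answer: $i \sqrt{4017} \approx 63.38 i$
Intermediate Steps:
$r{\left(K \right)} = K^{2} - 46 K$
$\sqrt{\left(\left(-39\right) 112 + 39\right) + r{\left(-6 \right)}} = \sqrt{\left(\left(-39\right) 112 + 39\right) - 6 \left(-46 - 6\right)} = \sqrt{\left(-4368 + 39\right) - -312} = \sqrt{-4329 + 312} = \sqrt{-4017} = i \sqrt{4017}$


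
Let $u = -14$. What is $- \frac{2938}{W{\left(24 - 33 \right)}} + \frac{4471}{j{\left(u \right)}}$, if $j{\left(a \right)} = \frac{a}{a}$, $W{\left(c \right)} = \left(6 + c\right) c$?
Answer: $\frac{117779}{27} \approx 4362.2$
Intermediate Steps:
$W{\left(c \right)} = c \left(6 + c\right)$
$j{\left(a \right)} = 1$
$- \frac{2938}{W{\left(24 - 33 \right)}} + \frac{4471}{j{\left(u \right)}} = - \frac{2938}{\left(24 - 33\right) \left(6 + \left(24 - 33\right)\right)} + \frac{4471}{1} = - \frac{2938}{\left(-9\right) \left(6 - 9\right)} + 4471 \cdot 1 = - \frac{2938}{\left(-9\right) \left(-3\right)} + 4471 = - \frac{2938}{27} + 4471 = \frac{117779}{27}$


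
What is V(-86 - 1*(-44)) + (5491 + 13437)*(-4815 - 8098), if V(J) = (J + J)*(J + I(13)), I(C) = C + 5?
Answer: -244415248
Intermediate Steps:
I(C) = 5 + C
V(J) = 2*J*(18 + J) (V(J) = (J + J)*(J + (5 + 13)) = (2*J)*(J + 18) = (2*J)*(18 + J) = 2*J*(18 + J))
V(-86 - 1*(-44)) + (5491 + 13437)*(-4815 - 8098) = 2*(-86 - 1*(-44))*(18 + (-86 - 1*(-44))) + (5491 + 13437)*(-4815 - 8098) = 2*(-86 + 44)*(18 + (-86 + 44)) + 18928*(-12913) = 2*(-42)*(18 - 42) - 244417264 = 2*(-42)*(-24) - 244417264 = 2016 - 244417264 = -244415248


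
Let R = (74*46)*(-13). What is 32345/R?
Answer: -32345/44252 ≈ -0.73093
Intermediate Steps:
R = -44252 (R = 3404*(-13) = -44252)
32345/R = 32345/(-44252) = 32345*(-1/44252) = -32345/44252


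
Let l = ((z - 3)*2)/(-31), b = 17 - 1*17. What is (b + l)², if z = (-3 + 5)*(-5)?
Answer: 676/961 ≈ 0.70343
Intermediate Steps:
z = -10 (z = 2*(-5) = -10)
b = 0 (b = 17 - 17 = 0)
l = 26/31 (l = ((-10 - 3)*2)/(-31) = -13*2*(-1/31) = -26*(-1/31) = 26/31 ≈ 0.83871)
(b + l)² = (0 + 26/31)² = (26/31)² = 676/961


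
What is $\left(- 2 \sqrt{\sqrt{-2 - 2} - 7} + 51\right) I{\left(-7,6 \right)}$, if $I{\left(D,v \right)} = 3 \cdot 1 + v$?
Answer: $459 - 18 \sqrt{-7 + 2 i} \approx 452.26 - 48.098 i$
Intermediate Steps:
$I{\left(D,v \right)} = 3 + v$
$\left(- 2 \sqrt{\sqrt{-2 - 2} - 7} + 51\right) I{\left(-7,6 \right)} = \left(- 2 \sqrt{\sqrt{-2 - 2} - 7} + 51\right) \left(3 + 6\right) = \left(- 2 \sqrt{\sqrt{-4} - 7} + 51\right) 9 = \left(- 2 \sqrt{2 i - 7} + 51\right) 9 = \left(- 2 \sqrt{-7 + 2 i} + 51\right) 9 = \left(51 - 2 \sqrt{-7 + 2 i}\right) 9 = 459 - 18 \sqrt{-7 + 2 i}$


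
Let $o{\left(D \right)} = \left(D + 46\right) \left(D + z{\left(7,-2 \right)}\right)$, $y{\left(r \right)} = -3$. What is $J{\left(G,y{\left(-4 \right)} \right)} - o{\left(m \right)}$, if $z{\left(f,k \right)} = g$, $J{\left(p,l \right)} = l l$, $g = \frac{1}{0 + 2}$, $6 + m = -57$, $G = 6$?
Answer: $- \frac{2107}{2} \approx -1053.5$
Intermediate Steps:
$m = -63$ ($m = -6 - 57 = -63$)
$g = \frac{1}{2} \approx 0.5$
$J{\left(p,l \right)} = l^{2}$
$z{\left(f,k \right)} = \frac{1}{2}$
$o{\left(D \right)} = \left(\frac{1}{2} + D\right) \left(46 + D\right)$ ($o{\left(D \right)} = \left(D + 46\right) \left(D + \frac{1}{2}\right) = \left(46 + D\right) \left(\frac{1}{2} + D\right) = \left(\frac{1}{2} + D\right) \left(46 + D\right)$)
$J{\left(G,y{\left(-4 \right)} \right)} - o{\left(m \right)} = \left(-3\right)^{2} - \left(23 + \left(-63\right)^{2} + \frac{93}{2} \left(-63\right)\right) = 9 - \left(23 + 3969 - \frac{5859}{2}\right) = 9 - \frac{2125}{2} = - \frac{2107}{2}$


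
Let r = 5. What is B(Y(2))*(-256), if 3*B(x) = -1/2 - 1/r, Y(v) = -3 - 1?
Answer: 896/15 ≈ 59.733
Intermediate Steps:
Y(v) = -4
B(x) = -7/30 (B(x) = (-1/2 - 1/5)/3 = (-1*½ - 1*⅕)/3 = (-½ - ⅕)/3 = (⅓)*(-7/10) = -7/30)
B(Y(2))*(-256) = -7/30*(-256) = 896/15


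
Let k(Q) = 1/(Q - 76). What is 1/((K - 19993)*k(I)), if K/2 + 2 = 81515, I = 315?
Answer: 239/143033 ≈ 0.0016709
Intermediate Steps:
K = 163026 (K = -4 + 2*81515 = -4 + 163030 = 163026)
k(Q) = 1/(-76 + Q)
1/((K - 19993)*k(I)) = 1/((163026 - 19993)*(1/(-76 + 315))) = 1/(143033*(1/239)) = (1/143033)*239 = 239/143033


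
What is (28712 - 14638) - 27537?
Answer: -13463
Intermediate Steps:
(28712 - 14638) - 27537 = 14074 - 27537 = -13463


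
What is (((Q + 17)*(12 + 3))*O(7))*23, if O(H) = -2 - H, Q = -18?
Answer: 3105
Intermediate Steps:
(((Q + 17)*(12 + 3))*O(7))*23 = (((-18 + 17)*(12 + 3))*(-2 - 1*7))*23 = ((-1*15)*(-2 - 7))*23 = -15*(-9)*23 = 135*23 = 3105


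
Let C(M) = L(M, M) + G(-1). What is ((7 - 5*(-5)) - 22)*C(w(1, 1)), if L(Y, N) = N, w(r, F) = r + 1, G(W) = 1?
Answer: 30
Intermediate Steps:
w(r, F) = 1 + r
C(M) = 1 + M (C(M) = M + 1 = 1 + M)
((7 - 5*(-5)) - 22)*C(w(1, 1)) = ((7 - 5*(-5)) - 22)*(1 + (1 + 1)) = ((7 + 25) - 22)*(1 + 2) = (32 - 22)*3 = 10*3 = 30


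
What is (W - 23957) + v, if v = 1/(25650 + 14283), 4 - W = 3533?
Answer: -1097598437/39933 ≈ -27486.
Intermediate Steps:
W = -3529 (W = 4 - 1*3533 = 4 - 3533 = -3529)
v = 1/39933 ≈ 2.5042e-5
(W - 23957) + v = (-3529 - 23957) + 1/39933 = -27486 + 1/39933 = -1097598437/39933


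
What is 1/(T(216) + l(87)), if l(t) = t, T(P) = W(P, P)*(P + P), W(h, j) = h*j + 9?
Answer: 1/20159367 ≈ 4.9605e-8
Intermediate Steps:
W(h, j) = 9 + h*j
T(P) = 2*P*(9 + P**2) (T(P) = (9 + P*P)*(P + P) = (9 + P**2)*(2*P) = 2*P*(9 + P**2))
1/(T(216) + l(87)) = 1/(2*216*(9 + 216**2) + 87) = 1/(2*216*(9 + 46656) + 87) = 1/(2*216*46665 + 87) = 1/(20159280 + 87) = 1/20159367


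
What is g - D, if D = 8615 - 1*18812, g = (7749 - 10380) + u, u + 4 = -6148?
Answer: 1414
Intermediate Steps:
u = -6152 (u = -4 - 6148 = -6152)
g = -8783 (g = (7749 - 10380) - 6152 = -2631 - 6152 = -8783)
D = -10197 (D = 8615 - 18812 = -10197)
g - D = -8783 - 1*(-10197) = -8783 + 10197 = 1414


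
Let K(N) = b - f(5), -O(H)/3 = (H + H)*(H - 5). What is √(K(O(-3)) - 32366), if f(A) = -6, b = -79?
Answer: I*√32439 ≈ 180.11*I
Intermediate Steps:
O(H) = -6*H*(-5 + H) (O(H) = -3*(H + H)*(H - 5) = -3*2*H*(-5 + H) = -6*H*(-5 + H))
K(N) = -73 (K(N) = -79 - 1*(-6) = -79 + 6 = -73)
√(K(O(-3)) - 32366) = √(-73 - 32366) = √(-32439) = I*√32439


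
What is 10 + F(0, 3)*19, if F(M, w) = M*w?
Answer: 10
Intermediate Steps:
10 + F(0, 3)*19 = 10 + (0*3)*19 = 10 + 0*19 = 10 + 0 = 10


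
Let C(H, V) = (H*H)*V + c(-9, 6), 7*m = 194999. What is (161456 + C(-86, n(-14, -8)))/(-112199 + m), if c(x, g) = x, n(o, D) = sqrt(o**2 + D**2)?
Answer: -161447/84342 - 7396*sqrt(65)/42171 ≈ -3.3282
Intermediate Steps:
n(o, D) = sqrt(D**2 + o**2)
m = 27857 (m = (1/7)*194999 = 27857)
C(H, V) = -9 + V*H**2 (C(H, V) = (H*H)*V - 9 = H**2*V - 9 = V*H**2 - 9 = -9 + V*H**2)
(161456 + C(-86, n(-14, -8)))/(-112199 + m) = (161456 + (-9 + sqrt((-8)**2 + (-14)**2)*(-86)**2))/(-112199 + 27857) = (161456 + (-9 + sqrt(64 + 196)*7396))/(-84342) = (161456 + (-9 + sqrt(260)*7396))*(-1/84342) = (161456 + (-9 + (2*sqrt(65))*7396))*(-1/84342) = (161456 + (-9 + 14792*sqrt(65)))*(-1/84342) = (161447 + 14792*sqrt(65))*(-1/84342) = -161447/84342 - 7396*sqrt(65)/42171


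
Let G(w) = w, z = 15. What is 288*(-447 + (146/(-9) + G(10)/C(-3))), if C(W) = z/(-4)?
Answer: -134176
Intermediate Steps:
C(W) = -15/4 (C(W) = 15/(-4) = 15*(-¼) = -15/4)
288*(-447 + (146/(-9) + G(10)/C(-3))) = 288*(-447 + (146/(-9) + 10/(-15/4))) = 288*(-447 + (146*(-⅑) + 10*(-4/15))) = 288*(-447 + (-146/9 - 8/3)) = 288*(-447 - 170/9) = 288*(-4193/9) = -134176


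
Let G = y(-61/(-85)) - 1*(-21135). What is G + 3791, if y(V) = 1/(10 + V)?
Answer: 22707671/911 ≈ 24926.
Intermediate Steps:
G = 19254070/911 (G = 1/(10 - 61/(-85)) - 1*(-21135) = 1/(10 - 61*(-1/85)) + 21135 = 1/(10 + 61/85) + 21135 = 1/(911/85) + 21135 = 85/911 + 21135 = 19254070/911 ≈ 21135.)
G + 3791 = 19254070/911 + 3791 = 22707671/911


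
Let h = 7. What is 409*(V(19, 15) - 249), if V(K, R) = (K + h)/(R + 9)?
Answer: -1216775/12 ≈ -1.0140e+5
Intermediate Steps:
V(K, R) = (7 + K)/(9 + R) (V(K, R) = (K + 7)/(R + 9) = (7 + K)/(9 + R))
409*(V(19, 15) - 249) = 409*((7 + 19)/(9 + 15) - 249) = 409*(26/24 - 249) = 409*((1/24)*26 - 249) = 409*(13/12 - 249) = 409*(-2975/12) = -1216775/12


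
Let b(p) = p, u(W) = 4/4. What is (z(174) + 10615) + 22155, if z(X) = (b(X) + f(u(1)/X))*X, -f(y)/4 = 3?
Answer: 60958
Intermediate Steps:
u(W) = 1 (u(W) = 4*(¼) = 1)
f(y) = -12 (f(y) = -4*3 = -12)
z(X) = X*(-12 + X) (z(X) = (X - 12)*X = (-12 + X)*X = X*(-12 + X))
(z(174) + 10615) + 22155 = (174*(-12 + 174) + 10615) + 22155 = (174*162 + 10615) + 22155 = (28188 + 10615) + 22155 = 38803 + 22155 = 60958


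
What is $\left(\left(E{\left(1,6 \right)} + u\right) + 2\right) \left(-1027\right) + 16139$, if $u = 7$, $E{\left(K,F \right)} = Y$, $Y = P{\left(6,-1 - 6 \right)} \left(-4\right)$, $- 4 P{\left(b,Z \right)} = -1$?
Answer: $7923$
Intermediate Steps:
$P{\left(b,Z \right)} = \frac{1}{4}$ ($P{\left(b,Z \right)} = \left(- \frac{1}{4}\right) \left(-1\right) = \frac{1}{4}$)
$Y = -1$ ($Y = \frac{1}{4} \left(-4\right) = -1$)
$E{\left(K,F \right)} = -1$
$\left(\left(E{\left(1,6 \right)} + u\right) + 2\right) \left(-1027\right) + 16139 = \left(\left(-1 + 7\right) + 2\right) \left(-1027\right) + 16139 = \left(6 + 2\right) \left(-1027\right) + 16139 = 8 \left(-1027\right) + 16139 = -8216 + 16139 = 7923$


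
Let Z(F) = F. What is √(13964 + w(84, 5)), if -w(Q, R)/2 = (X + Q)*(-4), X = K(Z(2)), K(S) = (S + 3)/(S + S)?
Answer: √14646 ≈ 121.02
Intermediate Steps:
K(S) = (3 + S)/(2*S) (K(S) = (3 + S)/((2*S)) = (3 + S)*(1/(2*S)) = (3 + S)/(2*S))
X = 5/4 (X = (½)*(3 + 2)/2 = (½)*(½)*5 = 5/4 ≈ 1.2500)
w(Q, R) = 10 + 8*Q (w(Q, R) = -2*(5/4 + Q)*(-4) = -2*(-5 - 4*Q) = 10 + 8*Q)
√(13964 + w(84, 5)) = √(13964 + (10 + 8*84)) = √(13964 + (10 + 672)) = √(13964 + 682) = √14646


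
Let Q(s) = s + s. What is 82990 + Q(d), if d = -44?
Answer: 82902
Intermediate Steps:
Q(s) = 2*s
82990 + Q(d) = 82990 + 2*(-44) = 82990 - 88 = 82902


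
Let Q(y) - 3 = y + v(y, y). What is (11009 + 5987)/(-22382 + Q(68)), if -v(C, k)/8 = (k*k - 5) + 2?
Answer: -16996/59279 ≈ -0.28671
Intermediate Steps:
v(C, k) = 24 - 8*k² (v(C, k) = -8*((k*k - 5) + 2) = -8*((k² - 5) + 2) = -8*((-5 + k²) + 2) = -8*(-3 + k²) = 24 - 8*k²)
Q(y) = 27 + y - 8*y² (Q(y) = 3 + (y + (24 - 8*y²)) = 3 + (24 + y - 8*y²) = 27 + y - 8*y²)
(11009 + 5987)/(-22382 + Q(68)) = (11009 + 5987)/(-22382 + (27 + 68 - 8*68²)) = 16996/(-22382 + (27 + 68 - 8*4624)) = 16996/(-22382 + (27 + 68 - 36992)) = 16996/(-22382 - 36897) = 16996/(-59279) = 16996*(-1/59279) = -16996/59279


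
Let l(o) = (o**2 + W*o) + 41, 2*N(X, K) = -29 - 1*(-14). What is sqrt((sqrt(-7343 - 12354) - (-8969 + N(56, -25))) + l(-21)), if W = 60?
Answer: sqrt(32794 + 4*I*sqrt(19697))/2 ≈ 90.549 + 0.77497*I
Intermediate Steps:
N(X, K) = -15/2 (N(X, K) = (-29 - 1*(-14))/2 = (-29 + 14)/2 = (1/2)*(-15) = -15/2)
l(o) = 41 + o**2 + 60*o (l(o) = (o**2 + 60*o) + 41 = 41 + o**2 + 60*o)
sqrt((sqrt(-7343 - 12354) - (-8969 + N(56, -25))) + l(-21)) = sqrt((sqrt(-7343 - 12354) - (-8969 - 15/2)) + (41 + (-21)**2 + 60*(-21))) = sqrt((sqrt(-19697) - 1*(-17953/2)) + (41 + 441 - 1260)) = sqrt((I*sqrt(19697) + 17953/2) - 778) = sqrt((17953/2 + I*sqrt(19697)) - 778) = sqrt(16397/2 + I*sqrt(19697))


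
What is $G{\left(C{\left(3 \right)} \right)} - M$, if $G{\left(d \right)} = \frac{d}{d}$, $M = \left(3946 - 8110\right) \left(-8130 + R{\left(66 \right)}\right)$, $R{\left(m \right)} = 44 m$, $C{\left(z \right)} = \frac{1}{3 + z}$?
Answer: $-21761063$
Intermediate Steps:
$M = 21761064$ ($M = \left(3946 - 8110\right) \left(-8130 + 44 \cdot 66\right) = - 4164 \left(-8130 + 2904\right) = \left(-4164\right) \left(-5226\right) = 21761064$)
$G{\left(d \right)} = 1$
$G{\left(C{\left(3 \right)} \right)} - M = 1 - 21761064 = -21761063$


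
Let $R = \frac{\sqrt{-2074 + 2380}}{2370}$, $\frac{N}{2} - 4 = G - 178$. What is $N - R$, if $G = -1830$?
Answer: $-4008 - \frac{\sqrt{34}}{790} \approx -4008.0$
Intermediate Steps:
$N = -4008$ ($N = 8 + 2 \left(-1830 - 178\right) = 8 + 2 \left(-2008\right) = 8 - 4016 = -4008$)
$R = \frac{\sqrt{34}}{790}$ ($R = \sqrt{306} \cdot \frac{1}{2370} = 3 \sqrt{34} \cdot \frac{1}{2370} = \frac{\sqrt{34}}{790} \approx 0.007381$)
$N - R = -4008 - \frac{\sqrt{34}}{790}$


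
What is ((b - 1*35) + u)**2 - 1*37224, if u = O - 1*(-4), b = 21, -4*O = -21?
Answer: -595223/16 ≈ -37201.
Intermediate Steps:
O = 21/4 (O = -1/4*(-21) = 21/4 ≈ 5.2500)
u = 37/4 (u = 21/4 - 1*(-4) = 21/4 + 4 = 37/4 ≈ 9.2500)
((b - 1*35) + u)**2 - 1*37224 = ((21 - 1*35) + 37/4)**2 - 1*37224 = ((21 - 35) + 37/4)**2 - 37224 = (-14 + 37/4)**2 - 37224 = (-19/4)**2 - 37224 = 361/16 - 37224 = -595223/16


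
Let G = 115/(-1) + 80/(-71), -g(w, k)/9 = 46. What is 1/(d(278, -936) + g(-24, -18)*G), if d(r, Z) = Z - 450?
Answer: 71/3315024 ≈ 2.1418e-5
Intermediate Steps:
g(w, k) = -414 (g(w, k) = -9*46 = -414)
d(r, Z) = -450 + Z
G = -8245/71 (G = 115*(-1) + 80*(-1/71) = -115 - 80/71 = -8245/71 ≈ -116.13)
1/(d(278, -936) + g(-24, -18)*G) = 1/((-450 - 936) - 414*(-8245/71)) = 1/(-1386 + 3413430/71) = 1/(3315024/71) = 71/3315024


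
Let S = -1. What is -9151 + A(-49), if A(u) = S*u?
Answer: -9102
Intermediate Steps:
A(u) = -u
-9151 + A(-49) = -9151 - 1*(-49) = -9151 + 49 = -9102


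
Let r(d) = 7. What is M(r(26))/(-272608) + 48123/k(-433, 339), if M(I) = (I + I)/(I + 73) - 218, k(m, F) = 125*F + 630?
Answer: 7001643919/6252537088 ≈ 1.1198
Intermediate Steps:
k(m, F) = 630 + 125*F
M(I) = -218 + 2*I/(73 + I) (M(I) = (2*I)/(73 + I) - 218 = 2*I/(73 + I) - 218 = -218 + 2*I/(73 + I))
M(r(26))/(-272608) + 48123/k(-433, 339) = (2*(-7957 - 108*7)/(73 + 7))/(-272608) + 48123/(630 + 125*339) = (2*(-7957 - 756)/80)*(-1/272608) + 48123/(630 + 42375) = (2*(1/80)*(-8713))*(-1/272608) + 48123/43005 = -8713/40*(-1/272608) + 48123*(1/43005) = 8713/10904320 + 16041/14335 = 7001643919/6252537088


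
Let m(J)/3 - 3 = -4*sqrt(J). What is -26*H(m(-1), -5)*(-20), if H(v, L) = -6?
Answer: -3120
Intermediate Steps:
m(J) = 9 - 12*sqrt(J) (m(J) = 9 + 3*(-4*sqrt(J)) = 9 - 12*sqrt(J))
-26*H(m(-1), -5)*(-20) = -26*(-6)*(-20) = 156*(-20) = -3120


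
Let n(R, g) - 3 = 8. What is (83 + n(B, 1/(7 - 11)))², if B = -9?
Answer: 8836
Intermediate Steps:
n(R, g) = 11 (n(R, g) = 3 + 8 = 11)
(83 + n(B, 1/(7 - 11)))² = (83 + 11)² = 94² = 8836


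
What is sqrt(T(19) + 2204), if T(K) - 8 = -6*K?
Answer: sqrt(2098) ≈ 45.804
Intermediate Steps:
T(K) = 8 - 6*K
sqrt(T(19) + 2204) = sqrt((8 - 6*19) + 2204) = sqrt((8 - 114) + 2204) = sqrt(-106 + 2204) = sqrt(2098)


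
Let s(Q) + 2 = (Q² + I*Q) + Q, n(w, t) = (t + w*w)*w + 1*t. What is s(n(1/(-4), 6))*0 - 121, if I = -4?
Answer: -121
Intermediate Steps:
n(w, t) = t + w*(t + w²) (n(w, t) = (t + w²)*w + t = w*(t + w²) + t = t + w*(t + w²))
s(Q) = -2 + Q² - 3*Q (s(Q) = -2 + ((Q² - 4*Q) + Q) = -2 + (Q² - 3*Q) = -2 + Q² - 3*Q)
s(n(1/(-4), 6))*0 - 121 = (-2 + (6 + (1/(-4))³ + 6/(-4))² - 3*(6 + (1/(-4))³ + 6/(-4)))*0 - 121 = (-2 + (6 + (-¼)³ + 6*(-¼))² - 3*(6 + (-¼)³ + 6*(-¼)))*0 - 121 = (-2 + (6 - 1/64 - 3/2)² - 3*(6 - 1/64 - 3/2))*0 - 121 = (-2 + (287/64)² - 3*287/64)*0 - 121 = (-2 + 82369/4096 - 861/64)*0 - 121 = (19073/4096)*0 - 121 = 0 - 121 = -121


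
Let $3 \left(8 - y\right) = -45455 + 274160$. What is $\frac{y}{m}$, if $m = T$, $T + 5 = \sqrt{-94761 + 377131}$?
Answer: $\frac{76227}{5 - \sqrt{282370}} \approx -144.81$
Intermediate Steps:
$y = -76227$ ($y = 8 - \frac{-45455 + 274160}{3} = 8 - 76235 = -76227$)
$T = -5 + \sqrt{282370}$ ($T = -5 + \sqrt{-94761 + 377131} = -5 + \sqrt{282370} \approx 526.38$)
$m = -5 + \sqrt{282370} \approx 526.38$
$\frac{y}{m} = - \frac{76227}{-5 + \sqrt{282370}}$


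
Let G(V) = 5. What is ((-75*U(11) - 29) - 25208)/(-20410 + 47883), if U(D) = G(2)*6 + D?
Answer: -28312/27473 ≈ -1.0305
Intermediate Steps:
U(D) = 30 + D (U(D) = 5*6 + D = 30 + D)
((-75*U(11) - 29) - 25208)/(-20410 + 47883) = ((-75*(30 + 11) - 29) - 25208)/(-20410 + 47883) = ((-75*41 - 29) - 25208)/27473 = ((-3075 - 29) - 25208)*(1/27473) = (-3104 - 25208)*(1/27473) = -28312*1/27473 = -28312/27473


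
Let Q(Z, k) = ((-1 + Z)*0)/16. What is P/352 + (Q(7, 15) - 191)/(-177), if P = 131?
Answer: 90419/62304 ≈ 1.4513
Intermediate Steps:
Q(Z, k) = 0 (Q(Z, k) = 0*(1/16) = 0)
P/352 + (Q(7, 15) - 191)/(-177) = 131/352 + (0 - 191)/(-177) = 131*(1/352) - 191*(-1/177) = 131/352 + 191/177 = 90419/62304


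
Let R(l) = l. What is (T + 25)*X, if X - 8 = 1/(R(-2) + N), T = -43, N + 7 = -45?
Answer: -431/3 ≈ -143.67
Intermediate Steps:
N = -52 (N = -7 - 45 = -52)
X = 431/54 (X = 8 + 1/(-2 - 52) = 8 + 1/(-54) = 8 - 1/54 = 431/54 ≈ 7.9815)
(T + 25)*X = (-43 + 25)*(431/54) = -18*431/54 = -431/3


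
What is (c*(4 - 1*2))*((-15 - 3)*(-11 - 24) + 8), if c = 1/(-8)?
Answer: -319/2 ≈ -159.50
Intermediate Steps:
c = -⅛ ≈ -0.12500
(c*(4 - 1*2))*((-15 - 3)*(-11 - 24) + 8) = (-(4 - 1*2)/8)*((-15 - 3)*(-11 - 24) + 8) = (-(4 - 2)/8)*(-18*(-35) + 8) = (-⅛*2)*(630 + 8) = -¼*638 = -319/2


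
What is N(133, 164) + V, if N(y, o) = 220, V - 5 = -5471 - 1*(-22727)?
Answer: 17481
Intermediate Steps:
V = 17261 (V = 5 + (-5471 - 1*(-22727)) = 5 + (-5471 + 22727) = 5 + 17256 = 17261)
N(133, 164) + V = 220 + 17261 = 17481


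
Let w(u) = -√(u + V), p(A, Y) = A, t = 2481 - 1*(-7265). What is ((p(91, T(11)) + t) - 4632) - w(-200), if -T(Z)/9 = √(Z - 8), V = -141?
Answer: 5205 + I*√341 ≈ 5205.0 + 18.466*I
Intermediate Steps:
t = 9746 (t = 2481 + 7265 = 9746)
T(Z) = -9*√(-8 + Z) (T(Z) = -9*√(Z - 8) = -9*√(-8 + Z))
w(u) = -√(-141 + u) (w(u) = -√(u - 141) = -√(-141 + u))
((p(91, T(11)) + t) - 4632) - w(-200) = ((91 + 9746) - 4632) - (-1)*√(-141 - 200) = (9837 - 4632) - (-1)*√(-341) = 5205 - (-1)*I*√341 = 5205 + I*√341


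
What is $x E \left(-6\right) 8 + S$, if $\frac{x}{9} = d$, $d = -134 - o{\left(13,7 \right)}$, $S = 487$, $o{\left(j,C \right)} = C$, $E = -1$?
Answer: $-60425$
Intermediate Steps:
$d = -141$ ($d = -134 - 7 = -141$)
$x = -1269$ ($x = 9 \left(-141\right) = -1269$)
$x E \left(-6\right) 8 + S = - 1269 \left(-1\right) \left(-6\right) 8 + 487 = - 1269 \cdot 6 \cdot 8 + 487 = \left(-1269\right) 48 + 487 = -60912 + 487 = -60425$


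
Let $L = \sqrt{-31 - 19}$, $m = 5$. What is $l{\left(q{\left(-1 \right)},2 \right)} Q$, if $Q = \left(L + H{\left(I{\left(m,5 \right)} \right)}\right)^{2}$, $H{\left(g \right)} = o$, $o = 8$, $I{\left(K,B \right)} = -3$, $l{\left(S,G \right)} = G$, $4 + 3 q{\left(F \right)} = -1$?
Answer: $28 + 160 i \sqrt{2} \approx 28.0 + 226.27 i$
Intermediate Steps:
$q{\left(F \right)} = - \frac{5}{3}$ ($q{\left(F \right)} = - \frac{4}{3} + \frac{1}{3} \left(-1\right) = - \frac{4}{3} - \frac{1}{3} = - \frac{5}{3}$)
$H{\left(g \right)} = 8$
$L = 5 i \sqrt{2}$ ($L = \sqrt{-50} = 5 i \sqrt{2} \approx 7.0711 i$)
$Q = \left(8 + 5 i \sqrt{2}\right)^{2}$ ($Q = \left(5 i \sqrt{2} + 8\right)^{2} = \left(8 + 5 i \sqrt{2}\right)^{2} \approx 14.0 + 113.14 i$)
$l{\left(q{\left(-1 \right)},2 \right)} Q = 2 \left(14 + 80 i \sqrt{2}\right) = 28 + 160 i \sqrt{2}$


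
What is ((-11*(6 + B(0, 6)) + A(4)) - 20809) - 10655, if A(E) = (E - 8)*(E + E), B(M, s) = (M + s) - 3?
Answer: -31595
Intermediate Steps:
B(M, s) = -3 + M + s
A(E) = 2*E*(-8 + E) (A(E) = (-8 + E)*(2*E) = 2*E*(-8 + E))
((-11*(6 + B(0, 6)) + A(4)) - 20809) - 10655 = ((-11*(6 + (-3 + 0 + 6)) + 2*4*(-8 + 4)) - 20809) - 10655 = ((-11*(6 + 3) + 2*4*(-4)) - 20809) - 10655 = ((-11*9 - 32) - 20809) - 10655 = ((-99 - 32) - 20809) - 10655 = (-131 - 20809) - 10655 = -20940 - 10655 = -31595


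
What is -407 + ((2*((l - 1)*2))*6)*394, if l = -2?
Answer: -28775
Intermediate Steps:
-407 + ((2*((l - 1)*2))*6)*394 = -407 + ((2*((-2 - 1)*2))*6)*394 = -407 + ((2*(-3*2))*6)*394 = -407 + ((2*(-6))*6)*394 = -407 - 12*6*394 = -407 - 72*394 = -407 - 28368 = -28775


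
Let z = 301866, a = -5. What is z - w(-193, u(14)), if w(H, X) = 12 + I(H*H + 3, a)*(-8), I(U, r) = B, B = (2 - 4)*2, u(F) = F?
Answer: 301822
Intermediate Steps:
B = -4 (B = -2*2 = -4)
I(U, r) = -4
w(H, X) = 44 (w(H, X) = 12 - 4*(-8) = 12 + 32 = 44)
z - w(-193, u(14)) = 301866 - 1*44 = 301866 - 44 = 301822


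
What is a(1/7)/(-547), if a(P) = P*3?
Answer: -3/3829 ≈ -0.00078349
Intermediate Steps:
a(P) = 3*P
a(1/7)/(-547) = (3/7)/(-547) = (3*(⅐))*(-1/547) = (3/7)*(-1/547) = -3/3829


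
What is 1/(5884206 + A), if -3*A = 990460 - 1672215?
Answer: 3/18334373 ≈ 1.6363e-7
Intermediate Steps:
A = 681755/3 (A = -(990460 - 1672215)/3 = -⅓*(-681755) = 681755/3 ≈ 2.2725e+5)
1/(5884206 + A) = 1/(5884206 + 681755/3) = 1/(18334373/3) = 3/18334373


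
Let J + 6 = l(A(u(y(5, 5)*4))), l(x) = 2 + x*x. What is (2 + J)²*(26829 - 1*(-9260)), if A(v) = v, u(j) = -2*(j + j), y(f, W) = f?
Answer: 1477281705956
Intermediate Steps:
u(j) = -4*j
l(x) = 2 + x²
J = 6396 (J = -6 + (2 + (-20*4)²) = -6 + (2 + (-4*20)²) = -6 + (2 + (-80)²) = -6 + (2 + 6400) = -6 + 6402 = 6396)
(2 + J)²*(26829 - 1*(-9260)) = (2 + 6396)²*(26829 - 1*(-9260)) = 6398²*(26829 + 9260) = 40934404*36089 = 1477281705956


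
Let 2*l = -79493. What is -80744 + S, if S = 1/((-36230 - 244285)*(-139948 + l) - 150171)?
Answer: -8140101795954790/100813704993 ≈ -80744.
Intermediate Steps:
l = -79493/2 (l = (1/2)*(-79493) = -79493/2 ≈ -39747.)
S = 2/100813704993 (S = 1/((-36230 - 244285)*(-139948 - 79493/2) - 150171) = 1/(-280515*(-359389/2) - 150171) = 1/(100814005335/2 - 150171) = 1/(100813704993/2) = 2/100813704993 ≈ 1.9839e-11)
-80744 + S = -80744 + 2/100813704993 = -8140101795954790/100813704993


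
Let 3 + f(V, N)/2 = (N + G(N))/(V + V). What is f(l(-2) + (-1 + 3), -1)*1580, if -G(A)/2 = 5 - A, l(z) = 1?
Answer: -48980/3 ≈ -16327.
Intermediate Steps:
G(A) = -10 + 2*A (G(A) = -2*(5 - A) = -10 + 2*A)
f(V, N) = -6 + (-10 + 3*N)/V (f(V, N) = -6 + 2*((N + (-10 + 2*N))/(V + V)) = -6 + 2*((-10 + 3*N)/((2*V))) = -6 + 2*((-10 + 3*N)*(1/(2*V))) = -6 + 2*((-10 + 3*N)/(2*V)) = -6 + (-10 + 3*N)/V)
f(l(-2) + (-1 + 3), -1)*1580 = ((-10 - 6*(1 + (-1 + 3)) + 3*(-1))/(1 + (-1 + 3)))*1580 = ((-10 - 6*(1 + 2) - 3)/(1 + 2))*1580 = ((-10 - 6*3 - 3)/3)*1580 = ((-10 - 18 - 3)/3)*1580 = ((⅓)*(-31))*1580 = -31/3*1580 = -48980/3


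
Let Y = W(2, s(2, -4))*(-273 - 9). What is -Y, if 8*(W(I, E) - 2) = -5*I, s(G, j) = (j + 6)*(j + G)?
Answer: 423/2 ≈ 211.50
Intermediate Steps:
s(G, j) = (6 + j)*(G + j)
W(I, E) = 2 - 5*I/8 (W(I, E) = 2 + (-5*I)/8 = 2 - 5*I/8)
Y = -423/2 (Y = (2 - 5/8*2)*(-273 - 9) = (2 - 5/4)*(-282) = (3/4)*(-282) = -423/2 ≈ -211.50)
-Y = -1*(-423/2) = 423/2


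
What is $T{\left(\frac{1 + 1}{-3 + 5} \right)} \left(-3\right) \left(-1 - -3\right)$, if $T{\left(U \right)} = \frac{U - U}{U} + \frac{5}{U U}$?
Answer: $-30$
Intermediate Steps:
$T{\left(U \right)} = \frac{5}{U^{2}}$ ($T{\left(U \right)} = \frac{0}{U} + \frac{5}{U^{2}} = 0 + \frac{5}{U^{2}} = \frac{5}{U^{2}}$)
$T{\left(\frac{1 + 1}{-3 + 5} \right)} \left(-3\right) \left(-1 - -3\right) = \frac{5}{\left(1 + 1\right)^{2} \frac{1}{\left(-3 + 5\right)^{2}}} \left(-3\right) \left(-1 - -3\right) = \frac{5}{1^{2}} \left(-3\right) \left(-1 + 3\right) = \frac{5}{1^{2}} \left(-3\right) 2 = 5 \cdot 1^{-2} \left(-3\right) 2 = 5 \cdot 1 \left(-3\right) 2 = 5 \left(-3\right) 2 = \left(-15\right) 2 = -30$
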